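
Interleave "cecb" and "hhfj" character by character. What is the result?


Interleaving "cecb" and "hhfj":
  Position 0: 'c' from first, 'h' from second => "ch"
  Position 1: 'e' from first, 'h' from second => "eh"
  Position 2: 'c' from first, 'f' from second => "cf"
  Position 3: 'b' from first, 'j' from second => "bj"
Result: chehcfbj

chehcfbj


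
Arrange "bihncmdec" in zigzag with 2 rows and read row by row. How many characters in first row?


Zigzag "bihncmdec" into 2 rows:
Placing characters:
  'b' => row 0
  'i' => row 1
  'h' => row 0
  'n' => row 1
  'c' => row 0
  'm' => row 1
  'd' => row 0
  'e' => row 1
  'c' => row 0
Rows:
  Row 0: "bhcdc"
  Row 1: "inme"
First row length: 5

5


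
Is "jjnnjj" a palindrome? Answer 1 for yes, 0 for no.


Input: jjnnjj
Reversed: jjnnjj
  Compare pos 0 ('j') with pos 5 ('j'): match
  Compare pos 1 ('j') with pos 4 ('j'): match
  Compare pos 2 ('n') with pos 3 ('n'): match
Result: palindrome

1


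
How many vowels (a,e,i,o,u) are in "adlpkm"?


Input: adlpkm
Checking each character:
  'a' at position 0: vowel (running total: 1)
  'd' at position 1: consonant
  'l' at position 2: consonant
  'p' at position 3: consonant
  'k' at position 4: consonant
  'm' at position 5: consonant
Total vowels: 1

1


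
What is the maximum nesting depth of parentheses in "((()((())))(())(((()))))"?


Input: "((()((())))(())(((()))))"
Tracking depth:
  Position 0 '(': depth becomes 1
  Position 1 '(': depth becomes 2
  Position 2 '(': depth becomes 3
  Position 3 ')': depth becomes 2
  Position 4 '(': depth becomes 3
  Position 5 '(': depth becomes 4
  Position 6 '(': depth becomes 5
  Position 7 ')': depth becomes 4
  Position 8 ')': depth becomes 3
  Position 9 ')': depth becomes 2
  Position 10 ')': depth becomes 1
  Position 11 '(': depth becomes 2
  Position 12 '(': depth becomes 3
  Position 13 ')': depth becomes 2
  Position 14 ')': depth becomes 1
  Position 15 '(': depth becomes 2
  Position 16 '(': depth becomes 3
  Position 17 '(': depth becomes 4
  Position 18 '(': depth becomes 5
  Position 19 ')': depth becomes 4
  Position 20 ')': depth becomes 3
  Position 21 ')': depth becomes 2
  Position 22 ')': depth becomes 1
  Position 23 ')': depth becomes 0
Maximum depth reached: 5

5


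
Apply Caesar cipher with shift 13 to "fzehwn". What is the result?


Caesar cipher: shift "fzehwn" by 13
  'f' (pos 5) + 13 = pos 18 = 's'
  'z' (pos 25) + 13 = pos 12 = 'm'
  'e' (pos 4) + 13 = pos 17 = 'r'
  'h' (pos 7) + 13 = pos 20 = 'u'
  'w' (pos 22) + 13 = pos 9 = 'j'
  'n' (pos 13) + 13 = pos 0 = 'a'
Result: smruja

smruja


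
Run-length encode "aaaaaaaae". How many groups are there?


Input: aaaaaaaae
Scanning for consecutive runs:
  Group 1: 'a' x 8 (positions 0-7)
  Group 2: 'e' x 1 (positions 8-8)
Total groups: 2

2


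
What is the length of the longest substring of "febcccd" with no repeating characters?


Input: "febcccd"
Sliding window (track last position of each char):
  Position 0 ('f'): window [0,0] length 1 -- new best
  Position 1 ('e'): window [0,1] length 2 -- new best
  Position 2 ('b'): window [0,2] length 3 -- new best
  Position 3 ('c'): window [0,3] length 4 -- new best
  Position 4 ('c'): repeat (last at 3), move window start to 4
  Position 4 ('c'): window [4,4] length 1
  Position 5 ('c'): repeat (last at 4), move window start to 5
  Position 5 ('c'): window [5,5] length 1
  Position 6 ('d'): window [5,6] length 2
Longest substring with no repeats: "febc" with length 4

4


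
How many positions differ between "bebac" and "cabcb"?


Comparing "bebac" and "cabcb" position by position:
  Position 0: 'b' vs 'c' => DIFFER
  Position 1: 'e' vs 'a' => DIFFER
  Position 2: 'b' vs 'b' => same
  Position 3: 'a' vs 'c' => DIFFER
  Position 4: 'c' vs 'b' => DIFFER
Positions that differ: 4

4


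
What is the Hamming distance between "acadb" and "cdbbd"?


Comparing "acadb" and "cdbbd" position by position:
  Position 0: 'a' vs 'c' => differ
  Position 1: 'c' vs 'd' => differ
  Position 2: 'a' vs 'b' => differ
  Position 3: 'd' vs 'b' => differ
  Position 4: 'b' vs 'd' => differ
Total differences (Hamming distance): 5

5


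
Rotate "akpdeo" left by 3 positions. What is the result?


Input: "akpdeo", rotate left by 3
First 3 characters: "akp"
Remaining characters: "deo"
Concatenate remaining + first: "deo" + "akp" = "deoakp"

deoakp


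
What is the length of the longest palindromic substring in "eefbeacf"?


Input: "eefbeacf"
Checking substrings for palindromes:
  [0:2] "ee" (len 2) => palindrome
Longest palindromic substring: "ee" with length 2

2


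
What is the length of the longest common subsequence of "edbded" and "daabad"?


LCS of "edbded" and "daabad"
DP table:
           d    a    a    b    a    d
      0    0    0    0    0    0    0
  e   0    0    0    0    0    0    0
  d   0    1    1    1    1    1    1
  b   0    1    1    1    2    2    2
  d   0    1    1    1    2    2    3
  e   0    1    1    1    2    2    3
  d   0    1    1    1    2    2    3
LCS length = dp[6][6] = 3

3


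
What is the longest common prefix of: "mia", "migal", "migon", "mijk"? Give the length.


Words: mia, migal, migon, mijk
  Position 0: all 'm' => match
  Position 1: all 'i' => match
  Position 2: ('a', 'g', 'g', 'j') => mismatch, stop
LCP = "mi" (length 2)

2


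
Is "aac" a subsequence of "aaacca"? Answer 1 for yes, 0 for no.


Check if "aac" is a subsequence of "aaacca"
Greedy scan:
  Position 0 ('a'): matches sub[0] = 'a'
  Position 1 ('a'): matches sub[1] = 'a'
  Position 2 ('a'): no match needed
  Position 3 ('c'): matches sub[2] = 'c'
  Position 4 ('c'): no match needed
  Position 5 ('a'): no match needed
All 3 characters matched => is a subsequence

1


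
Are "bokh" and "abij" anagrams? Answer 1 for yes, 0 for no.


Strings: "bokh", "abij"
Sorted first:  bhko
Sorted second: abij
Differ at position 0: 'b' vs 'a' => not anagrams

0


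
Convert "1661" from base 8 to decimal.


Input: "1661" in base 8
Positional expansion:
  Digit '1' (value 1) x 8^3 = 512
  Digit '6' (value 6) x 8^2 = 384
  Digit '6' (value 6) x 8^1 = 48
  Digit '1' (value 1) x 8^0 = 1
Sum = 945

945


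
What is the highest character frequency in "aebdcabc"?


Input: aebdcabc
Character counts:
  'a': 2
  'b': 2
  'c': 2
  'd': 1
  'e': 1
Maximum frequency: 2

2


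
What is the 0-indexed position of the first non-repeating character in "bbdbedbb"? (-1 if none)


Input: bbdbedbb
Character frequencies:
  'b': 5
  'd': 2
  'e': 1
Scanning left to right for freq == 1:
  Position 0 ('b'): freq=5, skip
  Position 1 ('b'): freq=5, skip
  Position 2 ('d'): freq=2, skip
  Position 3 ('b'): freq=5, skip
  Position 4 ('e'): unique! => answer = 4

4


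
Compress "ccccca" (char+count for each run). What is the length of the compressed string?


Input: ccccca
Runs:
  'c' x 5 => "c5"
  'a' x 1 => "a1"
Compressed: "c5a1"
Compressed length: 4

4


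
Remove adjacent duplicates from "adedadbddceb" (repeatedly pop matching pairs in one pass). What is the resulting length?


Input: adedadbddceb
Stack-based adjacent duplicate removal:
  Read 'a': push. Stack: a
  Read 'd': push. Stack: ad
  Read 'e': push. Stack: ade
  Read 'd': push. Stack: aded
  Read 'a': push. Stack: adeda
  Read 'd': push. Stack: adedad
  Read 'b': push. Stack: adedadb
  Read 'd': push. Stack: adedadbd
  Read 'd': matches stack top 'd' => pop. Stack: adedadb
  Read 'c': push. Stack: adedadbc
  Read 'e': push. Stack: adedadbce
  Read 'b': push. Stack: adedadbceb
Final stack: "adedadbceb" (length 10)

10


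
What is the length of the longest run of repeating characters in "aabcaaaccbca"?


Input: "aabcaaaccbca"
Scanning for longest run:
  Position 1 ('a'): continues run of 'a', length=2
  Position 2 ('b'): new char, reset run to 1
  Position 3 ('c'): new char, reset run to 1
  Position 4 ('a'): new char, reset run to 1
  Position 5 ('a'): continues run of 'a', length=2
  Position 6 ('a'): continues run of 'a', length=3
  Position 7 ('c'): new char, reset run to 1
  Position 8 ('c'): continues run of 'c', length=2
  Position 9 ('b'): new char, reset run to 1
  Position 10 ('c'): new char, reset run to 1
  Position 11 ('a'): new char, reset run to 1
Longest run: 'a' with length 3

3


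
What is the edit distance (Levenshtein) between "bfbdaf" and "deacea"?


Computing edit distance: "bfbdaf" -> "deacea"
DP table:
           d    e    a    c    e    a
      0    1    2    3    4    5    6
  b   1    1    2    3    4    5    6
  f   2    2    2    3    4    5    6
  b   3    3    3    3    4    5    6
  d   4    3    4    4    4    5    6
  a   5    4    4    4    5    5    5
  f   6    5    5    5    5    6    6
Edit distance = dp[6][6] = 6

6


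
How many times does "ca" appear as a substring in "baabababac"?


Searching for "ca" in "baabababac"
Scanning each position:
  Position 0: "ba" => no
  Position 1: "aa" => no
  Position 2: "ab" => no
  Position 3: "ba" => no
  Position 4: "ab" => no
  Position 5: "ba" => no
  Position 6: "ab" => no
  Position 7: "ba" => no
  Position 8: "ac" => no
Total occurrences: 0

0


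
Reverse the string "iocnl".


Input: iocnl
Reading characters right to left:
  Position 4: 'l'
  Position 3: 'n'
  Position 2: 'c'
  Position 1: 'o'
  Position 0: 'i'
Reversed: lncoi

lncoi


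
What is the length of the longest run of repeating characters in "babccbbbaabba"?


Input: "babccbbbaabba"
Scanning for longest run:
  Position 1 ('a'): new char, reset run to 1
  Position 2 ('b'): new char, reset run to 1
  Position 3 ('c'): new char, reset run to 1
  Position 4 ('c'): continues run of 'c', length=2
  Position 5 ('b'): new char, reset run to 1
  Position 6 ('b'): continues run of 'b', length=2
  Position 7 ('b'): continues run of 'b', length=3
  Position 8 ('a'): new char, reset run to 1
  Position 9 ('a'): continues run of 'a', length=2
  Position 10 ('b'): new char, reset run to 1
  Position 11 ('b'): continues run of 'b', length=2
  Position 12 ('a'): new char, reset run to 1
Longest run: 'b' with length 3

3


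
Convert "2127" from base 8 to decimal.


Input: "2127" in base 8
Positional expansion:
  Digit '2' (value 2) x 8^3 = 1024
  Digit '1' (value 1) x 8^2 = 64
  Digit '2' (value 2) x 8^1 = 16
  Digit '7' (value 7) x 8^0 = 7
Sum = 1111

1111


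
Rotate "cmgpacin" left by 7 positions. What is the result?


Input: "cmgpacin", rotate left by 7
First 7 characters: "cmgpaci"
Remaining characters: "n"
Concatenate remaining + first: "n" + "cmgpaci" = "ncmgpaci"

ncmgpaci


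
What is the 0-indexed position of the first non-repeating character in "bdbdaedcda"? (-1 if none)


Input: bdbdaedcda
Character frequencies:
  'a': 2
  'b': 2
  'c': 1
  'd': 4
  'e': 1
Scanning left to right for freq == 1:
  Position 0 ('b'): freq=2, skip
  Position 1 ('d'): freq=4, skip
  Position 2 ('b'): freq=2, skip
  Position 3 ('d'): freq=4, skip
  Position 4 ('a'): freq=2, skip
  Position 5 ('e'): unique! => answer = 5

5


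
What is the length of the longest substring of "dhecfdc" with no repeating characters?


Input: "dhecfdc"
Sliding window (track last position of each char):
  Position 0 ('d'): window [0,0] length 1 -- new best
  Position 1 ('h'): window [0,1] length 2 -- new best
  Position 2 ('e'): window [0,2] length 3 -- new best
  Position 3 ('c'): window [0,3] length 4 -- new best
  Position 4 ('f'): window [0,4] length 5 -- new best
  Position 5 ('d'): repeat (last at 0), move window start to 1
  Position 5 ('d'): window [1,5] length 5
  Position 6 ('c'): repeat (last at 3), move window start to 4
  Position 6 ('c'): window [4,6] length 3
Longest substring with no repeats: "dhecf" with length 5

5


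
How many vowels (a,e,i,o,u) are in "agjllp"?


Input: agjllp
Checking each character:
  'a' at position 0: vowel (running total: 1)
  'g' at position 1: consonant
  'j' at position 2: consonant
  'l' at position 3: consonant
  'l' at position 4: consonant
  'p' at position 5: consonant
Total vowels: 1

1


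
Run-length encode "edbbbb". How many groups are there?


Input: edbbbb
Scanning for consecutive runs:
  Group 1: 'e' x 1 (positions 0-0)
  Group 2: 'd' x 1 (positions 1-1)
  Group 3: 'b' x 4 (positions 2-5)
Total groups: 3

3


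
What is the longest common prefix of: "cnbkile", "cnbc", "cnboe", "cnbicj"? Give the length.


Words: cnbkile, cnbc, cnboe, cnbicj
  Position 0: all 'c' => match
  Position 1: all 'n' => match
  Position 2: all 'b' => match
  Position 3: ('k', 'c', 'o', 'i') => mismatch, stop
LCP = "cnb" (length 3)

3


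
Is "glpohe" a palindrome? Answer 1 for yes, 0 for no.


Input: glpohe
Reversed: ehoplg
  Compare pos 0 ('g') with pos 5 ('e'): MISMATCH
  Compare pos 1 ('l') with pos 4 ('h'): MISMATCH
  Compare pos 2 ('p') with pos 3 ('o'): MISMATCH
Result: not a palindrome

0


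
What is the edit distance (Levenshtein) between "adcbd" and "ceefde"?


Computing edit distance: "adcbd" -> "ceefde"
DP table:
           c    e    e    f    d    e
      0    1    2    3    4    5    6
  a   1    1    2    3    4    5    6
  d   2    2    2    3    4    4    5
  c   3    2    3    3    4    5    5
  b   4    3    3    4    4    5    6
  d   5    4    4    4    5    4    5
Edit distance = dp[5][6] = 5

5


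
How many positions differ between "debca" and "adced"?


Comparing "debca" and "adced" position by position:
  Position 0: 'd' vs 'a' => DIFFER
  Position 1: 'e' vs 'd' => DIFFER
  Position 2: 'b' vs 'c' => DIFFER
  Position 3: 'c' vs 'e' => DIFFER
  Position 4: 'a' vs 'd' => DIFFER
Positions that differ: 5

5


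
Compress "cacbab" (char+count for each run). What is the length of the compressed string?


Input: cacbab
Runs:
  'c' x 1 => "c1"
  'a' x 1 => "a1"
  'c' x 1 => "c1"
  'b' x 1 => "b1"
  'a' x 1 => "a1"
  'b' x 1 => "b1"
Compressed: "c1a1c1b1a1b1"
Compressed length: 12

12


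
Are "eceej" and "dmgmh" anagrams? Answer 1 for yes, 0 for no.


Strings: "eceej", "dmgmh"
Sorted first:  ceeej
Sorted second: dghmm
Differ at position 0: 'c' vs 'd' => not anagrams

0


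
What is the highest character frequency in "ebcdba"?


Input: ebcdba
Character counts:
  'a': 1
  'b': 2
  'c': 1
  'd': 1
  'e': 1
Maximum frequency: 2

2


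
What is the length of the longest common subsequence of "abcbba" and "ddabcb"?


LCS of "abcbba" and "ddabcb"
DP table:
           d    d    a    b    c    b
      0    0    0    0    0    0    0
  a   0    0    0    1    1    1    1
  b   0    0    0    1    2    2    2
  c   0    0    0    1    2    3    3
  b   0    0    0    1    2    3    4
  b   0    0    0    1    2    3    4
  a   0    0    0    1    2    3    4
LCS length = dp[6][6] = 4

4


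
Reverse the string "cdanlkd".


Input: cdanlkd
Reading characters right to left:
  Position 6: 'd'
  Position 5: 'k'
  Position 4: 'l'
  Position 3: 'n'
  Position 2: 'a'
  Position 1: 'd'
  Position 0: 'c'
Reversed: dklnadc

dklnadc


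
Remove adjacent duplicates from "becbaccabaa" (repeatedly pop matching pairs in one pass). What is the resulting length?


Input: becbaccabaa
Stack-based adjacent duplicate removal:
  Read 'b': push. Stack: b
  Read 'e': push. Stack: be
  Read 'c': push. Stack: bec
  Read 'b': push. Stack: becb
  Read 'a': push. Stack: becba
  Read 'c': push. Stack: becbac
  Read 'c': matches stack top 'c' => pop. Stack: becba
  Read 'a': matches stack top 'a' => pop. Stack: becb
  Read 'b': matches stack top 'b' => pop. Stack: bec
  Read 'a': push. Stack: beca
  Read 'a': matches stack top 'a' => pop. Stack: bec
Final stack: "bec" (length 3)

3


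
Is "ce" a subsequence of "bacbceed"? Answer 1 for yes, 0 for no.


Check if "ce" is a subsequence of "bacbceed"
Greedy scan:
  Position 0 ('b'): no match needed
  Position 1 ('a'): no match needed
  Position 2 ('c'): matches sub[0] = 'c'
  Position 3 ('b'): no match needed
  Position 4 ('c'): no match needed
  Position 5 ('e'): matches sub[1] = 'e'
  Position 6 ('e'): no match needed
  Position 7 ('d'): no match needed
All 2 characters matched => is a subsequence

1


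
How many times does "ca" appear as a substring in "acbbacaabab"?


Searching for "ca" in "acbbacaabab"
Scanning each position:
  Position 0: "ac" => no
  Position 1: "cb" => no
  Position 2: "bb" => no
  Position 3: "ba" => no
  Position 4: "ac" => no
  Position 5: "ca" => MATCH
  Position 6: "aa" => no
  Position 7: "ab" => no
  Position 8: "ba" => no
  Position 9: "ab" => no
Total occurrences: 1

1


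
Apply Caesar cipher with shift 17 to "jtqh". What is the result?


Caesar cipher: shift "jtqh" by 17
  'j' (pos 9) + 17 = pos 0 = 'a'
  't' (pos 19) + 17 = pos 10 = 'k'
  'q' (pos 16) + 17 = pos 7 = 'h'
  'h' (pos 7) + 17 = pos 24 = 'y'
Result: akhy

akhy


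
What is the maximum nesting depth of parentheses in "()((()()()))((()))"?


Input: "()((()()()))((()))"
Tracking depth:
  Position 0 '(': depth becomes 1
  Position 1 ')': depth becomes 0
  Position 2 '(': depth becomes 1
  Position 3 '(': depth becomes 2
  Position 4 '(': depth becomes 3
  Position 5 ')': depth becomes 2
  Position 6 '(': depth becomes 3
  Position 7 ')': depth becomes 2
  Position 8 '(': depth becomes 3
  Position 9 ')': depth becomes 2
  Position 10 ')': depth becomes 1
  Position 11 ')': depth becomes 0
  Position 12 '(': depth becomes 1
  Position 13 '(': depth becomes 2
  Position 14 '(': depth becomes 3
  Position 15 ')': depth becomes 2
  Position 16 ')': depth becomes 1
  Position 17 ')': depth becomes 0
Maximum depth reached: 3

3


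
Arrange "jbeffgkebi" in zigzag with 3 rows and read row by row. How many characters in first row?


Zigzag "jbeffgkebi" into 3 rows:
Placing characters:
  'j' => row 0
  'b' => row 1
  'e' => row 2
  'f' => row 1
  'f' => row 0
  'g' => row 1
  'k' => row 2
  'e' => row 1
  'b' => row 0
  'i' => row 1
Rows:
  Row 0: "jfb"
  Row 1: "bfgei"
  Row 2: "ek"
First row length: 3

3


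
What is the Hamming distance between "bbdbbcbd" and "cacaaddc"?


Comparing "bbdbbcbd" and "cacaaddc" position by position:
  Position 0: 'b' vs 'c' => differ
  Position 1: 'b' vs 'a' => differ
  Position 2: 'd' vs 'c' => differ
  Position 3: 'b' vs 'a' => differ
  Position 4: 'b' vs 'a' => differ
  Position 5: 'c' vs 'd' => differ
  Position 6: 'b' vs 'd' => differ
  Position 7: 'd' vs 'c' => differ
Total differences (Hamming distance): 8

8


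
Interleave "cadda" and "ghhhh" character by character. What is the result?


Interleaving "cadda" and "ghhhh":
  Position 0: 'c' from first, 'g' from second => "cg"
  Position 1: 'a' from first, 'h' from second => "ah"
  Position 2: 'd' from first, 'h' from second => "dh"
  Position 3: 'd' from first, 'h' from second => "dh"
  Position 4: 'a' from first, 'h' from second => "ah"
Result: cgahdhdhah

cgahdhdhah


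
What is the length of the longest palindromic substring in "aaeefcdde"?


Input: "aaeefcdde"
Checking substrings for palindromes:
  [0:2] "aa" (len 2) => palindrome
  [2:4] "ee" (len 2) => palindrome
  [6:8] "dd" (len 2) => palindrome
Longest palindromic substring: "aa" with length 2

2


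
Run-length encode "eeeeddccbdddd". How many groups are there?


Input: eeeeddccbdddd
Scanning for consecutive runs:
  Group 1: 'e' x 4 (positions 0-3)
  Group 2: 'd' x 2 (positions 4-5)
  Group 3: 'c' x 2 (positions 6-7)
  Group 4: 'b' x 1 (positions 8-8)
  Group 5: 'd' x 4 (positions 9-12)
Total groups: 5

5


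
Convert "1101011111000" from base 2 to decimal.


Input: "1101011111000" in base 2
Positional expansion:
  Digit '1' (value 1) x 2^12 = 4096
  Digit '1' (value 1) x 2^11 = 2048
  Digit '0' (value 0) x 2^10 = 0
  Digit '1' (value 1) x 2^9 = 512
  Digit '0' (value 0) x 2^8 = 0
  Digit '1' (value 1) x 2^7 = 128
  Digit '1' (value 1) x 2^6 = 64
  Digit '1' (value 1) x 2^5 = 32
  Digit '1' (value 1) x 2^4 = 16
  Digit '1' (value 1) x 2^3 = 8
  Digit '0' (value 0) x 2^2 = 0
  Digit '0' (value 0) x 2^1 = 0
  Digit '0' (value 0) x 2^0 = 0
Sum = 6904

6904


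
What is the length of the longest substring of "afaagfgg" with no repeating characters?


Input: "afaagfgg"
Sliding window (track last position of each char):
  Position 0 ('a'): window [0,0] length 1 -- new best
  Position 1 ('f'): window [0,1] length 2 -- new best
  Position 2 ('a'): repeat (last at 0), move window start to 1
  Position 2 ('a'): window [1,2] length 2
  Position 3 ('a'): repeat (last at 2), move window start to 3
  Position 3 ('a'): window [3,3] length 1
  Position 4 ('g'): window [3,4] length 2
  Position 5 ('f'): window [3,5] length 3 -- new best
  Position 6 ('g'): repeat (last at 4), move window start to 5
  Position 6 ('g'): window [5,6] length 2
  Position 7 ('g'): repeat (last at 6), move window start to 7
  Position 7 ('g'): window [7,7] length 1
Longest substring with no repeats: "agf" with length 3

3


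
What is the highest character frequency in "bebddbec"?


Input: bebddbec
Character counts:
  'b': 3
  'c': 1
  'd': 2
  'e': 2
Maximum frequency: 3

3


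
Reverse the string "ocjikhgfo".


Input: ocjikhgfo
Reading characters right to left:
  Position 8: 'o'
  Position 7: 'f'
  Position 6: 'g'
  Position 5: 'h'
  Position 4: 'k'
  Position 3: 'i'
  Position 2: 'j'
  Position 1: 'c'
  Position 0: 'o'
Reversed: ofghkijco

ofghkijco


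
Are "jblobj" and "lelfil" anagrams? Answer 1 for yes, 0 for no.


Strings: "jblobj", "lelfil"
Sorted first:  bbjjlo
Sorted second: efilll
Differ at position 0: 'b' vs 'e' => not anagrams

0


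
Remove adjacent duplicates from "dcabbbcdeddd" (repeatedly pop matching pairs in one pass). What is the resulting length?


Input: dcabbbcdeddd
Stack-based adjacent duplicate removal:
  Read 'd': push. Stack: d
  Read 'c': push. Stack: dc
  Read 'a': push. Stack: dca
  Read 'b': push. Stack: dcab
  Read 'b': matches stack top 'b' => pop. Stack: dca
  Read 'b': push. Stack: dcab
  Read 'c': push. Stack: dcabc
  Read 'd': push. Stack: dcabcd
  Read 'e': push. Stack: dcabcde
  Read 'd': push. Stack: dcabcded
  Read 'd': matches stack top 'd' => pop. Stack: dcabcde
  Read 'd': push. Stack: dcabcded
Final stack: "dcabcded" (length 8)

8


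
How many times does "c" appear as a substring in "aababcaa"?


Searching for "c" in "aababcaa"
Scanning each position:
  Position 0: "a" => no
  Position 1: "a" => no
  Position 2: "b" => no
  Position 3: "a" => no
  Position 4: "b" => no
  Position 5: "c" => MATCH
  Position 6: "a" => no
  Position 7: "a" => no
Total occurrences: 1

1


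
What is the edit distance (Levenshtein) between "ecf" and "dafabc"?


Computing edit distance: "ecf" -> "dafabc"
DP table:
           d    a    f    a    b    c
      0    1    2    3    4    5    6
  e   1    1    2    3    4    5    6
  c   2    2    2    3    4    5    5
  f   3    3    3    2    3    4    5
Edit distance = dp[3][6] = 5

5


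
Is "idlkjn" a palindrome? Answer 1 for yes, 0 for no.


Input: idlkjn
Reversed: njkldi
  Compare pos 0 ('i') with pos 5 ('n'): MISMATCH
  Compare pos 1 ('d') with pos 4 ('j'): MISMATCH
  Compare pos 2 ('l') with pos 3 ('k'): MISMATCH
Result: not a palindrome

0


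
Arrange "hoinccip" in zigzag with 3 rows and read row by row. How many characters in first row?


Zigzag "hoinccip" into 3 rows:
Placing characters:
  'h' => row 0
  'o' => row 1
  'i' => row 2
  'n' => row 1
  'c' => row 0
  'c' => row 1
  'i' => row 2
  'p' => row 1
Rows:
  Row 0: "hc"
  Row 1: "oncp"
  Row 2: "ii"
First row length: 2

2


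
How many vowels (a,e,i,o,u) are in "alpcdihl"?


Input: alpcdihl
Checking each character:
  'a' at position 0: vowel (running total: 1)
  'l' at position 1: consonant
  'p' at position 2: consonant
  'c' at position 3: consonant
  'd' at position 4: consonant
  'i' at position 5: vowel (running total: 2)
  'h' at position 6: consonant
  'l' at position 7: consonant
Total vowels: 2

2


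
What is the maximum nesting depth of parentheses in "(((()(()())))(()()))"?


Input: "(((()(()())))(()()))"
Tracking depth:
  Position 0 '(': depth becomes 1
  Position 1 '(': depth becomes 2
  Position 2 '(': depth becomes 3
  Position 3 '(': depth becomes 4
  Position 4 ')': depth becomes 3
  Position 5 '(': depth becomes 4
  Position 6 '(': depth becomes 5
  Position 7 ')': depth becomes 4
  Position 8 '(': depth becomes 5
  Position 9 ')': depth becomes 4
  Position 10 ')': depth becomes 3
  Position 11 ')': depth becomes 2
  Position 12 ')': depth becomes 1
  Position 13 '(': depth becomes 2
  Position 14 '(': depth becomes 3
  Position 15 ')': depth becomes 2
  Position 16 '(': depth becomes 3
  Position 17 ')': depth becomes 2
  Position 18 ')': depth becomes 1
  Position 19 ')': depth becomes 0
Maximum depth reached: 5

5


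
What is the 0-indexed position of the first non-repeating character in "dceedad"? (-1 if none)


Input: dceedad
Character frequencies:
  'a': 1
  'c': 1
  'd': 3
  'e': 2
Scanning left to right for freq == 1:
  Position 0 ('d'): freq=3, skip
  Position 1 ('c'): unique! => answer = 1

1


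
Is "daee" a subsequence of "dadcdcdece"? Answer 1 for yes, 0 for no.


Check if "daee" is a subsequence of "dadcdcdece"
Greedy scan:
  Position 0 ('d'): matches sub[0] = 'd'
  Position 1 ('a'): matches sub[1] = 'a'
  Position 2 ('d'): no match needed
  Position 3 ('c'): no match needed
  Position 4 ('d'): no match needed
  Position 5 ('c'): no match needed
  Position 6 ('d'): no match needed
  Position 7 ('e'): matches sub[2] = 'e'
  Position 8 ('c'): no match needed
  Position 9 ('e'): matches sub[3] = 'e'
All 4 characters matched => is a subsequence

1


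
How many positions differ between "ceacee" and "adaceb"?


Comparing "ceacee" and "adaceb" position by position:
  Position 0: 'c' vs 'a' => DIFFER
  Position 1: 'e' vs 'd' => DIFFER
  Position 2: 'a' vs 'a' => same
  Position 3: 'c' vs 'c' => same
  Position 4: 'e' vs 'e' => same
  Position 5: 'e' vs 'b' => DIFFER
Positions that differ: 3

3


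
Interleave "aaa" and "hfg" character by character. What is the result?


Interleaving "aaa" and "hfg":
  Position 0: 'a' from first, 'h' from second => "ah"
  Position 1: 'a' from first, 'f' from second => "af"
  Position 2: 'a' from first, 'g' from second => "ag"
Result: ahafag

ahafag


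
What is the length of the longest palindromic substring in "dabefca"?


Input: "dabefca"
Checking substrings for palindromes:
  No multi-char palindromic substrings found
Longest palindromic substring: "d" with length 1

1


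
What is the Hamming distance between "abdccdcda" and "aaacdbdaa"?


Comparing "abdccdcda" and "aaacdbdaa" position by position:
  Position 0: 'a' vs 'a' => same
  Position 1: 'b' vs 'a' => differ
  Position 2: 'd' vs 'a' => differ
  Position 3: 'c' vs 'c' => same
  Position 4: 'c' vs 'd' => differ
  Position 5: 'd' vs 'b' => differ
  Position 6: 'c' vs 'd' => differ
  Position 7: 'd' vs 'a' => differ
  Position 8: 'a' vs 'a' => same
Total differences (Hamming distance): 6

6


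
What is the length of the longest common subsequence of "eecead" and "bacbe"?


LCS of "eecead" and "bacbe"
DP table:
           b    a    c    b    e
      0    0    0    0    0    0
  e   0    0    0    0    0    1
  e   0    0    0    0    0    1
  c   0    0    0    1    1    1
  e   0    0    0    1    1    2
  a   0    0    1    1    1    2
  d   0    0    1    1    1    2
LCS length = dp[6][5] = 2

2


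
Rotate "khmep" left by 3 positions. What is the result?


Input: "khmep", rotate left by 3
First 3 characters: "khm"
Remaining characters: "ep"
Concatenate remaining + first: "ep" + "khm" = "epkhm"

epkhm


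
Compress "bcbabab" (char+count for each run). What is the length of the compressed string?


Input: bcbabab
Runs:
  'b' x 1 => "b1"
  'c' x 1 => "c1"
  'b' x 1 => "b1"
  'a' x 1 => "a1"
  'b' x 1 => "b1"
  'a' x 1 => "a1"
  'b' x 1 => "b1"
Compressed: "b1c1b1a1b1a1b1"
Compressed length: 14

14


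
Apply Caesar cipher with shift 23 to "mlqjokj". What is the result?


Caesar cipher: shift "mlqjokj" by 23
  'm' (pos 12) + 23 = pos 9 = 'j'
  'l' (pos 11) + 23 = pos 8 = 'i'
  'q' (pos 16) + 23 = pos 13 = 'n'
  'j' (pos 9) + 23 = pos 6 = 'g'
  'o' (pos 14) + 23 = pos 11 = 'l'
  'k' (pos 10) + 23 = pos 7 = 'h'
  'j' (pos 9) + 23 = pos 6 = 'g'
Result: jinglhg

jinglhg


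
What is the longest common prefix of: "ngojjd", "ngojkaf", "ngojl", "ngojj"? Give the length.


Words: ngojjd, ngojkaf, ngojl, ngojj
  Position 0: all 'n' => match
  Position 1: all 'g' => match
  Position 2: all 'o' => match
  Position 3: all 'j' => match
  Position 4: ('j', 'k', 'l', 'j') => mismatch, stop
LCP = "ngoj" (length 4)

4


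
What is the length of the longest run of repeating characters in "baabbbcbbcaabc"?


Input: "baabbbcbbcaabc"
Scanning for longest run:
  Position 1 ('a'): new char, reset run to 1
  Position 2 ('a'): continues run of 'a', length=2
  Position 3 ('b'): new char, reset run to 1
  Position 4 ('b'): continues run of 'b', length=2
  Position 5 ('b'): continues run of 'b', length=3
  Position 6 ('c'): new char, reset run to 1
  Position 7 ('b'): new char, reset run to 1
  Position 8 ('b'): continues run of 'b', length=2
  Position 9 ('c'): new char, reset run to 1
  Position 10 ('a'): new char, reset run to 1
  Position 11 ('a'): continues run of 'a', length=2
  Position 12 ('b'): new char, reset run to 1
  Position 13 ('c'): new char, reset run to 1
Longest run: 'b' with length 3

3


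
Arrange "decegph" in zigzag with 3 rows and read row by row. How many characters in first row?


Zigzag "decegph" into 3 rows:
Placing characters:
  'd' => row 0
  'e' => row 1
  'c' => row 2
  'e' => row 1
  'g' => row 0
  'p' => row 1
  'h' => row 2
Rows:
  Row 0: "dg"
  Row 1: "eep"
  Row 2: "ch"
First row length: 2

2


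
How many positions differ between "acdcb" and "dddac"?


Comparing "acdcb" and "dddac" position by position:
  Position 0: 'a' vs 'd' => DIFFER
  Position 1: 'c' vs 'd' => DIFFER
  Position 2: 'd' vs 'd' => same
  Position 3: 'c' vs 'a' => DIFFER
  Position 4: 'b' vs 'c' => DIFFER
Positions that differ: 4

4


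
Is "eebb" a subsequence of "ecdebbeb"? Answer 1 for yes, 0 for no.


Check if "eebb" is a subsequence of "ecdebbeb"
Greedy scan:
  Position 0 ('e'): matches sub[0] = 'e'
  Position 1 ('c'): no match needed
  Position 2 ('d'): no match needed
  Position 3 ('e'): matches sub[1] = 'e'
  Position 4 ('b'): matches sub[2] = 'b'
  Position 5 ('b'): matches sub[3] = 'b'
  Position 6 ('e'): no match needed
  Position 7 ('b'): no match needed
All 4 characters matched => is a subsequence

1


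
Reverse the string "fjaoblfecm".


Input: fjaoblfecm
Reading characters right to left:
  Position 9: 'm'
  Position 8: 'c'
  Position 7: 'e'
  Position 6: 'f'
  Position 5: 'l'
  Position 4: 'b'
  Position 3: 'o'
  Position 2: 'a'
  Position 1: 'j'
  Position 0: 'f'
Reversed: mceflboajf

mceflboajf


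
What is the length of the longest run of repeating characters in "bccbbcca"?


Input: "bccbbcca"
Scanning for longest run:
  Position 1 ('c'): new char, reset run to 1
  Position 2 ('c'): continues run of 'c', length=2
  Position 3 ('b'): new char, reset run to 1
  Position 4 ('b'): continues run of 'b', length=2
  Position 5 ('c'): new char, reset run to 1
  Position 6 ('c'): continues run of 'c', length=2
  Position 7 ('a'): new char, reset run to 1
Longest run: 'c' with length 2

2


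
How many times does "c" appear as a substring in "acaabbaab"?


Searching for "c" in "acaabbaab"
Scanning each position:
  Position 0: "a" => no
  Position 1: "c" => MATCH
  Position 2: "a" => no
  Position 3: "a" => no
  Position 4: "b" => no
  Position 5: "b" => no
  Position 6: "a" => no
  Position 7: "a" => no
  Position 8: "b" => no
Total occurrences: 1

1


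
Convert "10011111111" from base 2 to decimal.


Input: "10011111111" in base 2
Positional expansion:
  Digit '1' (value 1) x 2^10 = 1024
  Digit '0' (value 0) x 2^9 = 0
  Digit '0' (value 0) x 2^8 = 0
  Digit '1' (value 1) x 2^7 = 128
  Digit '1' (value 1) x 2^6 = 64
  Digit '1' (value 1) x 2^5 = 32
  Digit '1' (value 1) x 2^4 = 16
  Digit '1' (value 1) x 2^3 = 8
  Digit '1' (value 1) x 2^2 = 4
  Digit '1' (value 1) x 2^1 = 2
  Digit '1' (value 1) x 2^0 = 1
Sum = 1279

1279


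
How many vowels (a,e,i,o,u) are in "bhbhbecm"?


Input: bhbhbecm
Checking each character:
  'b' at position 0: consonant
  'h' at position 1: consonant
  'b' at position 2: consonant
  'h' at position 3: consonant
  'b' at position 4: consonant
  'e' at position 5: vowel (running total: 1)
  'c' at position 6: consonant
  'm' at position 7: consonant
Total vowels: 1

1


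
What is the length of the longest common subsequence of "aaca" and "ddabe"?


LCS of "aaca" and "ddabe"
DP table:
           d    d    a    b    e
      0    0    0    0    0    0
  a   0    0    0    1    1    1
  a   0    0    0    1    1    1
  c   0    0    0    1    1    1
  a   0    0    0    1    1    1
LCS length = dp[4][5] = 1

1


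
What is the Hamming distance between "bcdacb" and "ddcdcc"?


Comparing "bcdacb" and "ddcdcc" position by position:
  Position 0: 'b' vs 'd' => differ
  Position 1: 'c' vs 'd' => differ
  Position 2: 'd' vs 'c' => differ
  Position 3: 'a' vs 'd' => differ
  Position 4: 'c' vs 'c' => same
  Position 5: 'b' vs 'c' => differ
Total differences (Hamming distance): 5

5


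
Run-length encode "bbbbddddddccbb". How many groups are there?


Input: bbbbddddddccbb
Scanning for consecutive runs:
  Group 1: 'b' x 4 (positions 0-3)
  Group 2: 'd' x 6 (positions 4-9)
  Group 3: 'c' x 2 (positions 10-11)
  Group 4: 'b' x 2 (positions 12-13)
Total groups: 4

4


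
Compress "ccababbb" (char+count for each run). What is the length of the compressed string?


Input: ccababbb
Runs:
  'c' x 2 => "c2"
  'a' x 1 => "a1"
  'b' x 1 => "b1"
  'a' x 1 => "a1"
  'b' x 3 => "b3"
Compressed: "c2a1b1a1b3"
Compressed length: 10

10


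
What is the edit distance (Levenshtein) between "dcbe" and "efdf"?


Computing edit distance: "dcbe" -> "efdf"
DP table:
           e    f    d    f
      0    1    2    3    4
  d   1    1    2    2    3
  c   2    2    2    3    3
  b   3    3    3    3    4
  e   4    3    4    4    4
Edit distance = dp[4][4] = 4

4


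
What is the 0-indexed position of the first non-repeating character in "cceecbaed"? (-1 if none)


Input: cceecbaed
Character frequencies:
  'a': 1
  'b': 1
  'c': 3
  'd': 1
  'e': 3
Scanning left to right for freq == 1:
  Position 0 ('c'): freq=3, skip
  Position 1 ('c'): freq=3, skip
  Position 2 ('e'): freq=3, skip
  Position 3 ('e'): freq=3, skip
  Position 4 ('c'): freq=3, skip
  Position 5 ('b'): unique! => answer = 5

5


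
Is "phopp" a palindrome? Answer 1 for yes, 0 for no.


Input: phopp
Reversed: ppohp
  Compare pos 0 ('p') with pos 4 ('p'): match
  Compare pos 1 ('h') with pos 3 ('p'): MISMATCH
Result: not a palindrome

0


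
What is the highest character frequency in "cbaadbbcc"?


Input: cbaadbbcc
Character counts:
  'a': 2
  'b': 3
  'c': 3
  'd': 1
Maximum frequency: 3

3


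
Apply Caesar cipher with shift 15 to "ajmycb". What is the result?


Caesar cipher: shift "ajmycb" by 15
  'a' (pos 0) + 15 = pos 15 = 'p'
  'j' (pos 9) + 15 = pos 24 = 'y'
  'm' (pos 12) + 15 = pos 1 = 'b'
  'y' (pos 24) + 15 = pos 13 = 'n'
  'c' (pos 2) + 15 = pos 17 = 'r'
  'b' (pos 1) + 15 = pos 16 = 'q'
Result: pybnrq

pybnrq


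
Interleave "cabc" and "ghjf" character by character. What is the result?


Interleaving "cabc" and "ghjf":
  Position 0: 'c' from first, 'g' from second => "cg"
  Position 1: 'a' from first, 'h' from second => "ah"
  Position 2: 'b' from first, 'j' from second => "bj"
  Position 3: 'c' from first, 'f' from second => "cf"
Result: cgahbjcf

cgahbjcf


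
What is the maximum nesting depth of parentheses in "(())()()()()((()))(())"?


Input: "(())()()()()((()))(())"
Tracking depth:
  Position 0 '(': depth becomes 1
  Position 1 '(': depth becomes 2
  Position 2 ')': depth becomes 1
  Position 3 ')': depth becomes 0
  Position 4 '(': depth becomes 1
  Position 5 ')': depth becomes 0
  Position 6 '(': depth becomes 1
  Position 7 ')': depth becomes 0
  Position 8 '(': depth becomes 1
  Position 9 ')': depth becomes 0
  Position 10 '(': depth becomes 1
  Position 11 ')': depth becomes 0
  Position 12 '(': depth becomes 1
  Position 13 '(': depth becomes 2
  Position 14 '(': depth becomes 3
  Position 15 ')': depth becomes 2
  Position 16 ')': depth becomes 1
  Position 17 ')': depth becomes 0
  Position 18 '(': depth becomes 1
  Position 19 '(': depth becomes 2
  Position 20 ')': depth becomes 1
  Position 21 ')': depth becomes 0
Maximum depth reached: 3

3


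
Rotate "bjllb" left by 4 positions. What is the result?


Input: "bjllb", rotate left by 4
First 4 characters: "bjll"
Remaining characters: "b"
Concatenate remaining + first: "b" + "bjll" = "bbjll"

bbjll


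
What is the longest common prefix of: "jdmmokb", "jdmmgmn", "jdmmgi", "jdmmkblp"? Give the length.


Words: jdmmokb, jdmmgmn, jdmmgi, jdmmkblp
  Position 0: all 'j' => match
  Position 1: all 'd' => match
  Position 2: all 'm' => match
  Position 3: all 'm' => match
  Position 4: ('o', 'g', 'g', 'k') => mismatch, stop
LCP = "jdmm" (length 4)

4


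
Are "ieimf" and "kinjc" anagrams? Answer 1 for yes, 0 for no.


Strings: "ieimf", "kinjc"
Sorted first:  efiim
Sorted second: cijkn
Differ at position 0: 'e' vs 'c' => not anagrams

0


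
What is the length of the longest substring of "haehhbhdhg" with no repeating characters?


Input: "haehhbhdhg"
Sliding window (track last position of each char):
  Position 0 ('h'): window [0,0] length 1 -- new best
  Position 1 ('a'): window [0,1] length 2 -- new best
  Position 2 ('e'): window [0,2] length 3 -- new best
  Position 3 ('h'): repeat (last at 0), move window start to 1
  Position 3 ('h'): window [1,3] length 3
  Position 4 ('h'): repeat (last at 3), move window start to 4
  Position 4 ('h'): window [4,4] length 1
  Position 5 ('b'): window [4,5] length 2
  Position 6 ('h'): repeat (last at 4), move window start to 5
  Position 6 ('h'): window [5,6] length 2
  Position 7 ('d'): window [5,7] length 3
  Position 8 ('h'): repeat (last at 6), move window start to 7
  Position 8 ('h'): window [7,8] length 2
  Position 9 ('g'): window [7,9] length 3
Longest substring with no repeats: "hae" with length 3

3


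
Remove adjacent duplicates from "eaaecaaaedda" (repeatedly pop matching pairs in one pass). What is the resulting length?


Input: eaaecaaaedda
Stack-based adjacent duplicate removal:
  Read 'e': push. Stack: e
  Read 'a': push. Stack: ea
  Read 'a': matches stack top 'a' => pop. Stack: e
  Read 'e': matches stack top 'e' => pop. Stack: (empty)
  Read 'c': push. Stack: c
  Read 'a': push. Stack: ca
  Read 'a': matches stack top 'a' => pop. Stack: c
  Read 'a': push. Stack: ca
  Read 'e': push. Stack: cae
  Read 'd': push. Stack: caed
  Read 'd': matches stack top 'd' => pop. Stack: cae
  Read 'a': push. Stack: caea
Final stack: "caea" (length 4)

4


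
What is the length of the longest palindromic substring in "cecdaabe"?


Input: "cecdaabe"
Checking substrings for palindromes:
  [0:3] "cec" (len 3) => palindrome
  [4:6] "aa" (len 2) => palindrome
Longest palindromic substring: "cec" with length 3

3


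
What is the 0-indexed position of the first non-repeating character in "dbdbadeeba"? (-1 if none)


Input: dbdbadeeba
Character frequencies:
  'a': 2
  'b': 3
  'd': 3
  'e': 2
Scanning left to right for freq == 1:
  Position 0 ('d'): freq=3, skip
  Position 1 ('b'): freq=3, skip
  Position 2 ('d'): freq=3, skip
  Position 3 ('b'): freq=3, skip
  Position 4 ('a'): freq=2, skip
  Position 5 ('d'): freq=3, skip
  Position 6 ('e'): freq=2, skip
  Position 7 ('e'): freq=2, skip
  Position 8 ('b'): freq=3, skip
  Position 9 ('a'): freq=2, skip
  No unique character found => answer = -1

-1


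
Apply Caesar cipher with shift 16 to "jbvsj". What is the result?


Caesar cipher: shift "jbvsj" by 16
  'j' (pos 9) + 16 = pos 25 = 'z'
  'b' (pos 1) + 16 = pos 17 = 'r'
  'v' (pos 21) + 16 = pos 11 = 'l'
  's' (pos 18) + 16 = pos 8 = 'i'
  'j' (pos 9) + 16 = pos 25 = 'z'
Result: zrliz

zrliz
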